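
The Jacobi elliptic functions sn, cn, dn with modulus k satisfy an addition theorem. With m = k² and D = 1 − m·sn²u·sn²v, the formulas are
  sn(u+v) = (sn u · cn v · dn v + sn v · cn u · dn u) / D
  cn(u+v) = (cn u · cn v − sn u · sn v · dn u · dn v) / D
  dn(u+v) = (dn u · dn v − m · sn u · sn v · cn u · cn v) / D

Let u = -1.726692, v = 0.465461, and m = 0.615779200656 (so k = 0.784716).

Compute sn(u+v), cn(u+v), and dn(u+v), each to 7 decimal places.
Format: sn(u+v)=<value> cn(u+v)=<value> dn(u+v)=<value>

sn(u+v)=-0.8963764 cn(u+v)=0.4432937 dn(u+v)=0.7107933

sn u = -0.9887963271332557, cn u = 0.1492709732258203, dn u = 0.6308260321006373
sn v = 0.4400057126973612, cn v = 0.8979949737017949, dn v = 0.9384998940351105
m = k² = 0.615779200656
D = 1 − m·sn²u·sn²v = 0.8834384443930231
sn(u+v) = (sn u·cn v·dn v + sn v·cn u·dn u)/D = -0.791893383726543/0.8834384443930231 = -0.8963764128134844
cn(u+v) = (cn u·cn v − sn u·sn v·dn u·dn v)/D = 0.3916227187507011/0.8834384443930231 = 0.4432937249179485
dn(u+v) = (dn u·dn v − m·sn u·sn v·cn u·cn v)/D = 0.6279421521224663/0.8834384443930231 = 0.7107933281688929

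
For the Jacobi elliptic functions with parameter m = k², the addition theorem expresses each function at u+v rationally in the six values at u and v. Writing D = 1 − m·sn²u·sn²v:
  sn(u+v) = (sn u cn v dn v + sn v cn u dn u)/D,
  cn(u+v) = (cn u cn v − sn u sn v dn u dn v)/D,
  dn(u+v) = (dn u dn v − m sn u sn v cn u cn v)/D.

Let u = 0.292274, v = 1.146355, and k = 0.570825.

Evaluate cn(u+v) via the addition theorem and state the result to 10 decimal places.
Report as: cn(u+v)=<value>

sn u = 0.2868555365836431, cn u = 0.9579738520081382, dn u = 0.9865028131716608
sn v = 0.8836788588940262, cn v = 0.4680936597987115, dn v = 0.8634549357273306
m = k² = 0.325841180625
D = 1 − m·sn²u·sn²v = 0.9790626663437595
cn(u+v) = (cn u·cn v − sn u·sn v·dn u·dn v)/D = 0.2325000771078809/0.9790626663437595 = 0.2374721099070564

cn(u+v)=0.2374721099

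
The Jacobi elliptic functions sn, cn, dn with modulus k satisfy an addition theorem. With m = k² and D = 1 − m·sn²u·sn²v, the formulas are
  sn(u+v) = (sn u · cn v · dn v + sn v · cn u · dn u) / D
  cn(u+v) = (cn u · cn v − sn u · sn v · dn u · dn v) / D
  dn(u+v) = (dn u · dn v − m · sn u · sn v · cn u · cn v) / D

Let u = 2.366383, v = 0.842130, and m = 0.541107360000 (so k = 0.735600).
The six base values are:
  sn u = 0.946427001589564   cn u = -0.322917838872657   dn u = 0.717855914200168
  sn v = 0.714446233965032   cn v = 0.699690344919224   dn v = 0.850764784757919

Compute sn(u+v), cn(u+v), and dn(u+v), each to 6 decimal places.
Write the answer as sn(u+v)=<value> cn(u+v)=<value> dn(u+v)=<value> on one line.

m = k² = 0.54110736
D = 1 − m·sn²u·sn²v = 0.7526016560603395
sn(u+v) = (sn u·cn v·dn v + sn v·cn u·dn u)/D = 0.3977667089866805/0.7526016560603395 = 0.5285222345495208
cn(u+v) = (cn u·cn v − sn u·sn v·dn u·dn v)/D = -0.6388981905802136/0.7526016560603395 = -0.8489194588338645
dn(u+v) = (dn u·dn v − m·sn u·sn v·cn u·cn v)/D = 0.6933946469704301/0.7526016560603395 = 0.9213302168376275

sn(u+v)=0.528522 cn(u+v)=-0.848919 dn(u+v)=0.921330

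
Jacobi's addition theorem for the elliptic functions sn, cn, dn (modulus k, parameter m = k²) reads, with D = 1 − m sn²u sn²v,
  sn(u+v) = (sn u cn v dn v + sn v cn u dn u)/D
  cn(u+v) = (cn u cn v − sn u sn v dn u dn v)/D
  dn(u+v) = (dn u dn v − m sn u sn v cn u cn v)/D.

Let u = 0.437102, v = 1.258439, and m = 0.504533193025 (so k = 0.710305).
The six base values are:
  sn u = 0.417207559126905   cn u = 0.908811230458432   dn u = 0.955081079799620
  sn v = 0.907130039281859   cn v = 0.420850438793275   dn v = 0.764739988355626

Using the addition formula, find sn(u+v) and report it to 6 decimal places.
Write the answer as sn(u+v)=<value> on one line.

sn(u+v)=0.993445

m = k² = 0.504533193025
D = 1 − m·sn²u·sn²v = 0.9277341395595718
sn(u+v) = (sn u·cn v·dn v + sn v·cn u·dn u)/D = 0.9216529263063983/0.9277341395595718 = 0.9934450905772849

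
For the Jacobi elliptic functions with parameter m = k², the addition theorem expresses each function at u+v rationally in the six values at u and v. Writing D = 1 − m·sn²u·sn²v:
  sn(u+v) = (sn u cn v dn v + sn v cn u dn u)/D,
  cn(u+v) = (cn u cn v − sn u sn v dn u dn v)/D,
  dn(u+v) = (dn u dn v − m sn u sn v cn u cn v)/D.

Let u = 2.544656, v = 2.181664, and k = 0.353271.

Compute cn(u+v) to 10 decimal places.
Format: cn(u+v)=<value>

cn(u+v)=-0.1347430483

sn u = 0.6411345689448413, cn u = -0.7674284751714081, dn u = 0.9740125022700956
sn v = 0.8651680476411488, cn v = -0.5014820528601227, dn v = 0.9521475386356109
m = k² = 0.124800399441
D = 1 − m·sn²u·sn²v = 0.9616014073987401
cn(u+v) = (cn u·cn v − sn u·sn v·dn u·dn v)/D = -0.1295691048964541/0.9616014073987401 = -0.1347430483145359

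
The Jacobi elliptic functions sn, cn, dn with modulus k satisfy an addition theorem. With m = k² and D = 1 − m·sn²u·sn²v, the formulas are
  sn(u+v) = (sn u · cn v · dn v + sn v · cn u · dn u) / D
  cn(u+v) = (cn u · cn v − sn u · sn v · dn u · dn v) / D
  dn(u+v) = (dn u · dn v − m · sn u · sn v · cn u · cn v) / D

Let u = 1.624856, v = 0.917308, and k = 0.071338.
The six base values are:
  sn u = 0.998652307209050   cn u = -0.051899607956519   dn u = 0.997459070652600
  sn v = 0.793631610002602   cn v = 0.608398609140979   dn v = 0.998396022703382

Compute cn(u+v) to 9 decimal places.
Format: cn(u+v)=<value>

cn(u+v)=-0.823488307

m = k² = 0.005089110244
D = 1 − m·sn²u·sn²v = 0.9968032520680974
cn(u+v) = (cn u·cn v − sn u·sn v·dn u·dn v)/D = -0.8208558222003507/0.9968032520680974 = -0.8234883067418738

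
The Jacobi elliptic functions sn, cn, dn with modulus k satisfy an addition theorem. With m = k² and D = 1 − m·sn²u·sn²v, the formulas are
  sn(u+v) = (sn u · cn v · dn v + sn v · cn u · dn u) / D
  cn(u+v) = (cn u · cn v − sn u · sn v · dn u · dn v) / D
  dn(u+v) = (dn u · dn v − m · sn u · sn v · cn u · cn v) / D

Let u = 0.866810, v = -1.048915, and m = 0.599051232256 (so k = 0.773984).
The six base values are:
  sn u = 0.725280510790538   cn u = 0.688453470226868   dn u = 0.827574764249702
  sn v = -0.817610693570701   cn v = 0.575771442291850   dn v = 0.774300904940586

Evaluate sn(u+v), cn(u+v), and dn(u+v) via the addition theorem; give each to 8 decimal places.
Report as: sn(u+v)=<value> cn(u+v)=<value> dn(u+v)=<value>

sn(u+v)=-0.18051165 cn(u+v)=0.98357285 dn(u+v)=0.99019202

m = k² = 0.599051232256
D = 1 − m·sn²u·sn²v = 0.7893462925623493
sn(u+v) = (sn u·cn v·dn v + sn v·cn u·dn u)/D = -0.1424861992226686/0.7893462925623493 = -0.1805116468719131
cn(u+v) = (cn u·cn v − sn u·sn v·dn u·dn v)/D = 0.7763795802395912/0.7893462925623493 = 0.9835728469938512
dn(u+v) = (dn u·dn v − m·sn u·sn v·cn u·cn v)/D = 0.7816044022291848/0.7893462925623493 = 0.9901920229357979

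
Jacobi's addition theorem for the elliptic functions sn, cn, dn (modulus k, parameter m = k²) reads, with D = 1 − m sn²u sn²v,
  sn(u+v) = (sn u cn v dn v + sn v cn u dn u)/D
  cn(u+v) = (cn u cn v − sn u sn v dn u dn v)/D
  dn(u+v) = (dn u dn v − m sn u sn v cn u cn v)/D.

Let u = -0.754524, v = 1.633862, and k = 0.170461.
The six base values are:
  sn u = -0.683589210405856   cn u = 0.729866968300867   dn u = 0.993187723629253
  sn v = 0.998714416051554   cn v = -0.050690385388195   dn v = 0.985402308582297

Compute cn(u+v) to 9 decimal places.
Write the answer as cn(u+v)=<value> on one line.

m = k² = 0.029056952521
D = 1 − m·sn²u·sn²v = 0.9864567436190499
cn(u+v) = (cn u·cn v − sn u·sn v·dn u·dn v)/D = 0.6311642446482405/0.9864567436190499 = 0.6398296212489411

cn(u+v)=0.639829621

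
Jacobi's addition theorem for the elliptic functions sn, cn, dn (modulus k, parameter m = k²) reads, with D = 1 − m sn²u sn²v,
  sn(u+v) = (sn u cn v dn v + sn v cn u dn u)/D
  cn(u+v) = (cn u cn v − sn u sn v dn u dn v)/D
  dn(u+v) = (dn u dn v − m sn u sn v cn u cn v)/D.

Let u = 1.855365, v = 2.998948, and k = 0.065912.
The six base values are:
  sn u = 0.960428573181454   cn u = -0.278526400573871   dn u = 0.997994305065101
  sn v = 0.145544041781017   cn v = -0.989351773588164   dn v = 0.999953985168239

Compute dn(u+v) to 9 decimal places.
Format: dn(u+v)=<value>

m = k² = 0.004344391744
D = 1 − m·sn²u·sn²v = 0.9999151116707248
dn(u+v) = (dn u·dn v − m·sn u·sn v·cn u·cn v)/D = 0.9977810402818608/0.9999151116707248 = 0.9978657474380017

dn(u+v)=0.997865747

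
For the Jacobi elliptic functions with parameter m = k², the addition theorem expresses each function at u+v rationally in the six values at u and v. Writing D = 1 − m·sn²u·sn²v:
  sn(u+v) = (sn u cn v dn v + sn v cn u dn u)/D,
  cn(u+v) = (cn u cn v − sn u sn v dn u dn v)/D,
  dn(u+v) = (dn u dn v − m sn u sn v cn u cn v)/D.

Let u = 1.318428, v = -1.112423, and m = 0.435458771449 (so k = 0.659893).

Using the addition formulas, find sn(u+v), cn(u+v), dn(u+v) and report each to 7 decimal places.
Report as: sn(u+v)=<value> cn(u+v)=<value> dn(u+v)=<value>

sn u = 0.9322860889356615, cn u = 0.3617217831110643, dn u = 0.7883640069577015
sn v = -0.8597685259751932, cn v = 0.5106839352695986, dn v = 0.8234731573177236
m = k² = 0.435458771449
D = 1 − m·sn²u·sn²v = 0.7202252372528391
sn(u+v) = (sn u·cn v·dn v + sn v·cn u·dn u)/D = 0.1468796315395348/0.7202252372528391 = 0.2039356911454241
cn(u+v) = (cn u·cn v − sn u·sn v·dn u·dn v)/D = 0.7050891902551896/0.7202252372528391 = 0.9789842868386796
dn(u+v) = (dn u·dn v − m·sn u·sn v·cn u·cn v)/D = 0.7136735721827289/0.7202252372528391 = 0.9909033108932697

sn(u+v)=0.2039357 cn(u+v)=0.9789843 dn(u+v)=0.9909033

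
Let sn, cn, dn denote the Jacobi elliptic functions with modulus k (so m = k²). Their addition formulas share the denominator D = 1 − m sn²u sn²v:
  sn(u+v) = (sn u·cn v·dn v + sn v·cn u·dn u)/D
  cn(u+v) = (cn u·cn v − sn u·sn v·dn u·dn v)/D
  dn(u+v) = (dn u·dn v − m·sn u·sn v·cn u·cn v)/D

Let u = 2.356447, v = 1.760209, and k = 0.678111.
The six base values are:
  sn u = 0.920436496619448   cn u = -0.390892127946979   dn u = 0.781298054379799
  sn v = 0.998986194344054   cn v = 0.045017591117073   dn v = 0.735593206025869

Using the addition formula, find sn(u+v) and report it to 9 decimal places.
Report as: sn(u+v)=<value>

m = k² = 0.459834528321
D = 1 − m·sn²u·sn²v = 0.611216152705149
sn(u+v) = (sn u·cn v·dn v + sn v·cn u·dn u)/D = -0.2746137216169452/0.611216152705149 = -0.4492906812124434

sn(u+v)=-0.449290681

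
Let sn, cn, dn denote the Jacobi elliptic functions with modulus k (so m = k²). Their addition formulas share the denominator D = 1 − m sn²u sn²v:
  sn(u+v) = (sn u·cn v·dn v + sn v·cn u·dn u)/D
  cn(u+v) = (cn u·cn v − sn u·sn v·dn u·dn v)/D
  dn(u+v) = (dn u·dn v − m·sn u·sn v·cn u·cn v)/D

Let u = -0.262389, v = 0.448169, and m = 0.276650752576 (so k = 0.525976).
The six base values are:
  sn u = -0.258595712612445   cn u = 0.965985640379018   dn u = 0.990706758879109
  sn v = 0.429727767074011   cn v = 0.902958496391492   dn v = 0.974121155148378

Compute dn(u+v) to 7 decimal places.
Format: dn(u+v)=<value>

dn(u+v)=0.9952841

m = k² = 0.276650752576
D = 1 − m·sn²u·sn²v = 0.9965836580806097
dn(u+v) = (dn u·dn v − m·sn u·sn v·cn u·cn v)/D = 0.9918838600837407/0.9965836580806097 = 0.9952840908449968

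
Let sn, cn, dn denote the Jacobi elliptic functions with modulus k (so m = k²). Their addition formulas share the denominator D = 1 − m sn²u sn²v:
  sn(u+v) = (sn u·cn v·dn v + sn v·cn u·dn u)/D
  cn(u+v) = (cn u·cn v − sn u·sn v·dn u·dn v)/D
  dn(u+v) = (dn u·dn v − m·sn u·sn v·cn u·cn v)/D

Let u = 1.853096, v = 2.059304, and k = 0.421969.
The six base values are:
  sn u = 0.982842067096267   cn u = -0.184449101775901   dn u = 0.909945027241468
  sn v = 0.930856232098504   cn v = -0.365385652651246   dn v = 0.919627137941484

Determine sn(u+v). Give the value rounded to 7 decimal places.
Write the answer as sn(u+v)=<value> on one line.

sn(u+v)=-0.5716896

m = k² = 0.178057836961
D = 1 − m·sn²u·sn²v = 0.8509631070575966
sn(u+v) = (sn u·cn v·dn v + sn v·cn u·dn u)/D = -0.4864867317336279/0.8509631070575966 = -0.5716895687943149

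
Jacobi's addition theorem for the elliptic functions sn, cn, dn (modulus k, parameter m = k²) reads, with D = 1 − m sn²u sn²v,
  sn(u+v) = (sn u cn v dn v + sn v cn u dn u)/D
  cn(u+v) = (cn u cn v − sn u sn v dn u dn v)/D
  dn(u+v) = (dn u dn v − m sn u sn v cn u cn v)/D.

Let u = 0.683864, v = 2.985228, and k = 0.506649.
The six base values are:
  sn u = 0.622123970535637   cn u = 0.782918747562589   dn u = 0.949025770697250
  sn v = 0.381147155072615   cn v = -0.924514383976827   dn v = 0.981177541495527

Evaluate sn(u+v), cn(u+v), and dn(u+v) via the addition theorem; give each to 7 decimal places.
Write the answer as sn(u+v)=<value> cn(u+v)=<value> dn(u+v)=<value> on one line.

sn(u+v)=-0.2852575 cn(u+v)=-0.9584509 dn(u+v)=0.9895011

m = k² = 0.256693209201
D = 1 − m·sn²u·sn²v = 0.985567099594235
sn(u+v) = (sn u·cn v·dn v + sn v·cn u·dn u)/D = -0.2811404124379066/0.985567099594235 = -0.2852575056063196
cn(u+v) = (cn u·cn v − sn u·sn v·dn u·dn v)/D = -0.9446176879017439/0.985567099594235 = -0.9584509144944568
dn(u+v) = (dn u·dn v − m·sn u·sn v·cn u·cn v)/D = 0.9752197158227231/0.985567099594235 = 0.9895010864549233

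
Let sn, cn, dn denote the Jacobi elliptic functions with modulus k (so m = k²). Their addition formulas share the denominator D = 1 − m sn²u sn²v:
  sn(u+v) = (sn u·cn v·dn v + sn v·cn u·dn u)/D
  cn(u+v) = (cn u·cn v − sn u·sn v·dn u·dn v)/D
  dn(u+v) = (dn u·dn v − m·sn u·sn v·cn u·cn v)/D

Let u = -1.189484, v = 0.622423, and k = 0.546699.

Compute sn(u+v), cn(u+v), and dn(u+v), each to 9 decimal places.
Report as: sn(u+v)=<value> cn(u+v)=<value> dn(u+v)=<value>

sn u = -0.9028954049036922, cn u = 0.4298603119663383, dn u = 0.8696822285649826
sn v = 0.5739757947499828, cn v = 0.8188722653998764, dn v = 0.9494917509490478
m = k² = 0.298879796601
D = 1 − m·sn²u·sn²v = 0.9197290134343161
sn(u+v) = (sn u·cn v·dn v + sn v·cn u·dn u)/D = -0.4874362415754758/0.9197290134343161 = -0.5299781070897866
cn(u+v) = (cn u·cn v − sn u·sn v·dn u·dn v)/D = 0.7799406186060801/0.9197290134343161 = 0.8480113242200995
dn(u+v) = (dn u·dn v − m·sn u·sn v·cn u·cn v)/D = 0.8802780157309658/0.9197290134343161 = 0.9571058462578686

sn(u+v)=-0.529978107 cn(u+v)=0.848011324 dn(u+v)=0.957105846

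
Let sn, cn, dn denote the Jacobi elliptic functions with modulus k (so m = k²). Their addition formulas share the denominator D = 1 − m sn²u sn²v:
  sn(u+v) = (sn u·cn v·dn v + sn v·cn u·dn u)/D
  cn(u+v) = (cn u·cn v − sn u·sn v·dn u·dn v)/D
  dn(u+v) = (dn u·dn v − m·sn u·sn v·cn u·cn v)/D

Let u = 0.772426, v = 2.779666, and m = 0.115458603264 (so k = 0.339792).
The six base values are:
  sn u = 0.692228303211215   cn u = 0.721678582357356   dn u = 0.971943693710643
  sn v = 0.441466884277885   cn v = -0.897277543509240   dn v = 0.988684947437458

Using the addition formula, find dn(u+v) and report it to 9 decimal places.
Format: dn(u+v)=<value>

m = k² = 0.115458603264
D = 1 − m·sn²u·sn²v = 0.9892174553053799
dn(u+v) = (dn u·dn v − m·sn u·sn v·cn u·cn v)/D = 0.9837939002581467/0.9892174553053799 = 0.9945173277946668

dn(u+v)=0.994517328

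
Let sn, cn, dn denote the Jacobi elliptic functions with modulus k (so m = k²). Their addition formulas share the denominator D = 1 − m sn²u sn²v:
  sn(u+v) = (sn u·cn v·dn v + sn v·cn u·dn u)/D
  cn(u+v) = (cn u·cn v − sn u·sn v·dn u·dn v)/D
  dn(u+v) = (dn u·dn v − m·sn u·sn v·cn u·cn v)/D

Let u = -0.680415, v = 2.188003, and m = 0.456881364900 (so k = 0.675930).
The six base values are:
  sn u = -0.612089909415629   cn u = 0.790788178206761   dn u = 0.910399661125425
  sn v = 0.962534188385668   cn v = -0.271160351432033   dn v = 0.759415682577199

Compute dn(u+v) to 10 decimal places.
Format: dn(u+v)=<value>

m = k² = 0.4568813649
D = 1 − m·sn²u·sn²v = 0.8414135004745251
dn(u+v) = (dn u·dn v − m·sn u·sn v·cn u·cn v)/D = 0.6336524628351559/0.8414135004745251 = 0.753080931643954

dn(u+v)=0.7530809316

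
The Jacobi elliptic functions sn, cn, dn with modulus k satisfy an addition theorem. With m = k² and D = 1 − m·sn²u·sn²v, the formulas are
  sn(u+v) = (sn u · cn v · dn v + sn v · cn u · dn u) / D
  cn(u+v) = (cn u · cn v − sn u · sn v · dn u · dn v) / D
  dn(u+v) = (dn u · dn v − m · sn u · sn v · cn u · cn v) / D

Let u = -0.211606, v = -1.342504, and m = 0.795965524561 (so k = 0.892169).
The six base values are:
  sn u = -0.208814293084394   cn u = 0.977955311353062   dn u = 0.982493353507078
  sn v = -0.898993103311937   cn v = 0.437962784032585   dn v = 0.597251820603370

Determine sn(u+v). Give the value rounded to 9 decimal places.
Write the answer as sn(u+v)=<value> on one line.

m = k² = 0.795965524561
D = 1 − m·sn²u·sn²v = 0.9719503515683839
sn(u+v) = (sn u·cn v·dn v + sn v·cn u·dn u)/D = -0.9184040774596055/0.9719503515683839 = -0.9449084266265519

sn(u+v)=-0.944908427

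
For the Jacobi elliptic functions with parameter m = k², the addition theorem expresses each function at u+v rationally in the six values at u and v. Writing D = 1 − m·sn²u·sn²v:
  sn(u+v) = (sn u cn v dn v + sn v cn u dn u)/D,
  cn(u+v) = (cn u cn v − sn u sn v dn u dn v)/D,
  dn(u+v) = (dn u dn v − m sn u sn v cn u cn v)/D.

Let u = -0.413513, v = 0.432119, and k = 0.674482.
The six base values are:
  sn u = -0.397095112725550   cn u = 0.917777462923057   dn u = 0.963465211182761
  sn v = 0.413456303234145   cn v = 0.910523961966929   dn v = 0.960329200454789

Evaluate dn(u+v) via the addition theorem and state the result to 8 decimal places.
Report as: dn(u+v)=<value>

m = k² = 0.454925968324
D = 1 − m·sn²u·sn²v = 0.9877372169019185
dn(u+v) = (dn u·dn v − m·sn u·sn v·cn u·cn v)/D = 0.9876594486440109/0.9877372169019185 = 0.9999212662471588

dn(u+v)=0.99992127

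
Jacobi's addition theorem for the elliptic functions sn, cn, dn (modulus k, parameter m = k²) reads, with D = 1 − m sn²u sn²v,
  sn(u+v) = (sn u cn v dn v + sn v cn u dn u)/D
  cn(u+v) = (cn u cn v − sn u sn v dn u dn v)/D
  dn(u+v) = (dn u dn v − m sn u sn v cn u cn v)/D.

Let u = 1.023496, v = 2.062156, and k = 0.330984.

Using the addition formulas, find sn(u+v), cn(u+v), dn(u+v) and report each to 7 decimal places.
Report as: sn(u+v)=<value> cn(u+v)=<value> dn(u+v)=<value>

sn(u+v)=0.1471292 cn(u+v)=-0.9891173 dn(u+v)=0.9988136

sn u = 0.8455830954877267, cn u = 0.5338438241896165, dn u = 0.9600366024732986
sn v = 0.9123406484268759, cn v = -0.409431973871152, dn v = 0.9533173785121814
m = k² = 0.109550408256
D = 1 − m·sn²u·sn²v = 0.934801045085632
sn(u+v) = (sn u·cn v·dn v + sn v·cn u·dn u)/D = 0.1375365274791075/0.934801045085632 = 0.1471291973860689
cn(u+v) = (cn u·cn v − sn u·sn v·dn u·dn v)/D = -0.9246278697412157/0.934801045085632 = -0.989117282872224
dn(u+v) = (dn u·dn v − m·sn u·sn v·cn u·cn v)/D = 0.9336919759218578/0.934801045085632 = 0.9988135773172219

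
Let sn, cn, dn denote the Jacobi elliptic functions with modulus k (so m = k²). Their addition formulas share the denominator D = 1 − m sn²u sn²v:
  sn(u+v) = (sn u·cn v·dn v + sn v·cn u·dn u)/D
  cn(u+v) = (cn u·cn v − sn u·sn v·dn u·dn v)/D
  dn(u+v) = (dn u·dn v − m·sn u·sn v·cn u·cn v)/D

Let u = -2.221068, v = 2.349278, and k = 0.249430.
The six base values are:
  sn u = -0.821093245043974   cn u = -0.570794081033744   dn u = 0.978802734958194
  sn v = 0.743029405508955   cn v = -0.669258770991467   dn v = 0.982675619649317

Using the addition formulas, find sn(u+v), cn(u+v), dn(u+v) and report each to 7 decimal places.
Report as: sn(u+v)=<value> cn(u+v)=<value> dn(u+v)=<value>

m = k² = 0.0622153249
D = 1 − m·sn²u·sn²v = 0.9768423580531441
sn(u+v) = (sn u·cn v·dn v + sn v·cn u·dn u)/D = 0.1248770249913792/0.9768423580531441 = 0.1278374386223999
cn(u+v) = (cn u·cn v − sn u·sn v·dn u·dn v)/D = 0.9688274981213784/0.9768423580531441 = 0.9917951347362338
dn(u+v) = (dn u·dn v − m·sn u·sn v·cn u·cn v)/D = 0.9763456303107626/0.9768423580531441 = 0.9994914965160074

sn(u+v)=0.1278374 cn(u+v)=0.9917951 dn(u+v)=0.9994915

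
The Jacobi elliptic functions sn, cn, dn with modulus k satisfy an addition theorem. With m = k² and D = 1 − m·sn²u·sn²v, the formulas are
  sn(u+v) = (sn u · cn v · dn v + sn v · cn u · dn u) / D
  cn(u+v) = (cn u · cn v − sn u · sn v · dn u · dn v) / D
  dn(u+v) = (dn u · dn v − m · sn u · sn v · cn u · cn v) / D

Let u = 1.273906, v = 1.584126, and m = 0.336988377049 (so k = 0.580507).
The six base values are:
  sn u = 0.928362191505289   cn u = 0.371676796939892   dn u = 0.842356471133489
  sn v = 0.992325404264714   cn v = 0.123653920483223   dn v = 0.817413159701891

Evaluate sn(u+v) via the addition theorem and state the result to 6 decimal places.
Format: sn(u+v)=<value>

m = k² = 0.336988377049
D = 1 − m·sn²u·sn²v = 0.7140052692324262
sn(u+v) = (sn u·cn v·dn v + sn v·cn u·dn u)/D = 0.4045170134470597/0.7140052692324262 = 0.5665462579595886

sn(u+v)=0.566546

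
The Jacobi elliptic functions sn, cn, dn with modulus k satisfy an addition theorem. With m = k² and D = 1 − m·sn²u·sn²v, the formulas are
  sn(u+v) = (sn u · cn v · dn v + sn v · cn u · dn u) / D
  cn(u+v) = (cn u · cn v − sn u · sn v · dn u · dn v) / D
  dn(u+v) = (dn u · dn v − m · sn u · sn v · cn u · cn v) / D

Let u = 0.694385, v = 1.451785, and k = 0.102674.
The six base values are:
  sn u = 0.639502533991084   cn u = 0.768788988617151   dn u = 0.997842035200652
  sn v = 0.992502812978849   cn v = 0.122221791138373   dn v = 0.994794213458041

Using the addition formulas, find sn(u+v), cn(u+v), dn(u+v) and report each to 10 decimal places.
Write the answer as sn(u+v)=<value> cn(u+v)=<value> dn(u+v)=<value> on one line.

sn(u+v)=0.8427117948 cn(u+v)=-0.5383649607 dn(u+v)=0.9962497153

m = k² = 0.010541950276
D = 1 − m·sn²u·sn²v = 0.9957531297229242
sn(u+v) = (sn u·cn v·dn v + sn v·cn u·dn u)/D = 0.8391329070985891/0.9957531297229242 = 0.8427117947719473
cn(u+v) = (cn u·cn v − sn u·sn v·dn u·dn v)/D = -0.5360785945897013/0.9957531297229242 = -0.5383649607396857
dn(u+v) = (dn u·dn v − m·sn u·sn v·cn u·cn v)/D = 0.9920187719699204/0.9957531297229242 = 0.9962497152742639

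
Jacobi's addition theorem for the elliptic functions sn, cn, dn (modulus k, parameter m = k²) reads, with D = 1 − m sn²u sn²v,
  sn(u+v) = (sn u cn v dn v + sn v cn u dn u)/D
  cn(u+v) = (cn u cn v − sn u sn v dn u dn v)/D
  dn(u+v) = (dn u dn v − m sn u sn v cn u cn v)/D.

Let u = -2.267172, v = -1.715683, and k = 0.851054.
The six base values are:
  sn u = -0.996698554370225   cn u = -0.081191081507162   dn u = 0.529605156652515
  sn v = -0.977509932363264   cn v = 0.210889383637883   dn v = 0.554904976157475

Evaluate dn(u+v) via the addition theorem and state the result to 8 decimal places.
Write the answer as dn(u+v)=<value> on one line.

dn(u+v)=0.97913948

m = k² = 0.724292910916
D = 1 − m·sn²u·sn²v = 0.3124817212726783
dn(u+v) = (dn u·dn v − m·sn u·sn v·cn u·cn v)/D = 0.3059631893394939/0.3124817212726783 = 0.9791394776416502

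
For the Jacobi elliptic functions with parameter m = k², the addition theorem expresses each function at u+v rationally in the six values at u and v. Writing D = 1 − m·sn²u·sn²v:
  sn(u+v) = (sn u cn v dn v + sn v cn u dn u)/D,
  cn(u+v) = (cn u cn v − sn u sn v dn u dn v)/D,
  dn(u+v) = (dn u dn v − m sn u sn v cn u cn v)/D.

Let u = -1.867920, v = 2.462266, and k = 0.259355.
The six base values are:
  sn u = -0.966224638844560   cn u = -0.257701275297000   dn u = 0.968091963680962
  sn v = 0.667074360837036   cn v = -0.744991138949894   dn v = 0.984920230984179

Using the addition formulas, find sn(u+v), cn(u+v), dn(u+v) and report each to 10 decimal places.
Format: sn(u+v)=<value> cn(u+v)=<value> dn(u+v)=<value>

m = k² = 0.067265016025
D = 1 − m·sn²u·sn²v = 0.9720556531484938
sn(u+v) = (sn u·cn v·dn v + sn v·cn u·dn u)/D = 0.542553208853134/0.9720556531484938 = 0.5581503559963887
cn(u+v) = (cn u·cn v − sn u·sn v·dn u·dn v)/D = 0.8065532892382949/0.9720556531484938 = 0.8297398267536063
dn(u+v) = (dn u·dn v − m·sn u·sn v·cn u·cn v)/D = 0.9618169236853855/0.9720556531484938 = 0.9894669307976914

sn(u+v)=0.5581503560 cn(u+v)=0.8297398268 dn(u+v)=0.9894669308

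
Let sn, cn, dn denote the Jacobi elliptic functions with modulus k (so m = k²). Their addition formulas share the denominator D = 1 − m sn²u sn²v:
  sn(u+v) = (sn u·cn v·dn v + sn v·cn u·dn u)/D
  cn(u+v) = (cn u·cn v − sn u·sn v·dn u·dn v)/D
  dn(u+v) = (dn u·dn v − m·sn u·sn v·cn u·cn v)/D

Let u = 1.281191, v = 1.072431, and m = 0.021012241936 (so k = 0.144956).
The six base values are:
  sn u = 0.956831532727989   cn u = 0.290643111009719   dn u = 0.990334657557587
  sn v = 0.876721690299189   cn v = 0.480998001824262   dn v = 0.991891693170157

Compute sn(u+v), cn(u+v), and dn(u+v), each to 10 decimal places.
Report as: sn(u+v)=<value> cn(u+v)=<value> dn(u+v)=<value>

m = k² = 0.021012241936
D = 1 − m·sn²u·sn²v = 0.9852134500893887
sn(u+v) = (sn u·cn v·dn v + sn v·cn u·dn u)/D = 0.7088525998893987/0.9852134500893887 = 0.7194913953165015
cn(u+v) = (cn u·cn v − sn u·sn v·dn u·dn v)/D = -0.6842320760290886/0.9852134500893887 = -0.6945013549774498
dn(u+v) = (dn u·dn v − m·sn u·sn v·cn u·cn v)/D = 0.9798405374504052/0.9852134500893887 = 0.9945464481443123

sn(u+v)=0.7194913953 cn(u+v)=-0.6945013550 dn(u+v)=0.9945464481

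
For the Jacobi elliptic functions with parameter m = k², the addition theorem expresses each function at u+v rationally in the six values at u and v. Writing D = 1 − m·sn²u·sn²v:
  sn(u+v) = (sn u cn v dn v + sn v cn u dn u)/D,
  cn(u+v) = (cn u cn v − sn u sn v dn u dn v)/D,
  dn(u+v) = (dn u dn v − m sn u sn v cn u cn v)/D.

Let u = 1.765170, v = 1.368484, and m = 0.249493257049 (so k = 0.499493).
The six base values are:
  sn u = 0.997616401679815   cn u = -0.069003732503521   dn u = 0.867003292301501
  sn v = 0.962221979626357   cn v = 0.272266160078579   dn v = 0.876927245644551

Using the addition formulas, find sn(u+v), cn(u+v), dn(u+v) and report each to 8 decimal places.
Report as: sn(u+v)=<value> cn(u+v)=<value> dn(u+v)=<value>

sn(u+v)=0.23454340 cn(u+v)=-0.97210565 dn(u+v)=0.99311390

m = k² = 0.249493257049
D = 1 − m·sn²u·sn²v = 0.7701012975034194
sn(u+v) = (sn u·cn v·dn v + sn v·cn u·dn u)/D = 0.1806221736789833/0.7701012975034194 = 0.2345433961279377
cn(u+v) = (cn u·cn v − sn u·sn v·dn u·dn v)/D = -0.7486198226015186/0.7701012975034194 = -0.9721056502936156
dn(u+v) = (dn u·dn v − m·sn u·sn v·cn u·cn v)/D = 0.7647983055549076/0.7701012975034194 = 0.9931139033712793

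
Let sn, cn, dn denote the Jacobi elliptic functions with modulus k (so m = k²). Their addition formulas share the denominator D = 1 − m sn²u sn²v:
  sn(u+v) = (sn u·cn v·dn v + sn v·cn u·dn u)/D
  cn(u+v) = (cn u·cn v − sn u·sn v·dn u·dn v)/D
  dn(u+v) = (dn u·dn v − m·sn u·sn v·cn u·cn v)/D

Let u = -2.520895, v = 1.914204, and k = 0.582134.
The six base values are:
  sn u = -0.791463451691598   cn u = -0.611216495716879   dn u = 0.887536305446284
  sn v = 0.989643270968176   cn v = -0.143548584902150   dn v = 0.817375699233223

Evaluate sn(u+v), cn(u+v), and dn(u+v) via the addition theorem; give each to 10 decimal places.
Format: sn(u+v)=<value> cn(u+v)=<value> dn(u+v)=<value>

sn(u+v)=-0.5605308528 cn(u+v)=0.8281335418 dn(u+v)=0.9452648600

m = k² = 0.338879993956
D = 1 − m·sn²u·sn²v = 0.7920949625303007
sn(u+v) = (sn u·cn v·dn v + sn v·cn u·dn u)/D = -0.4439936648202254/0.7920949625303007 = -0.5605308527678472
cn(u+v) = (cn u·cn v − sn u·sn v·dn u·dn v)/D = 0.6559604067818299/0.7920949625303007 = 0.8281335418248376
dn(u+v) = (dn u·dn v − m·sn u·sn v·cn u·cn v)/D = 0.7487395338704206/0.7920949625303007 = 0.9452648600094821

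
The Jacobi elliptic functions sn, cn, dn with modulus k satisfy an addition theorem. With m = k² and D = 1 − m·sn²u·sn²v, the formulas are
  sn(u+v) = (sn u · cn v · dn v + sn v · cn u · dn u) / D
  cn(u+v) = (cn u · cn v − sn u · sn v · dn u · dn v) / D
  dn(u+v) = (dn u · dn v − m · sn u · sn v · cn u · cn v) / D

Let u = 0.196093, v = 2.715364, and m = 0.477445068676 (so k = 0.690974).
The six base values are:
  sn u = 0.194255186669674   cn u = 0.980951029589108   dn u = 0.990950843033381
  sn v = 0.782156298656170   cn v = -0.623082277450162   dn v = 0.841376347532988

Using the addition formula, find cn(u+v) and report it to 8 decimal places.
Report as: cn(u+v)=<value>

cn(u+v)=-0.74611697

m = k² = 0.477445068676
D = 1 − m·sn²u·sn²v = 0.9889781181085291
cn(u+v) = (cn u·cn v − sn u·sn v·dn u·dn v)/D = -0.7378933551034006/0.9889781181085291 = -0.7461169682041693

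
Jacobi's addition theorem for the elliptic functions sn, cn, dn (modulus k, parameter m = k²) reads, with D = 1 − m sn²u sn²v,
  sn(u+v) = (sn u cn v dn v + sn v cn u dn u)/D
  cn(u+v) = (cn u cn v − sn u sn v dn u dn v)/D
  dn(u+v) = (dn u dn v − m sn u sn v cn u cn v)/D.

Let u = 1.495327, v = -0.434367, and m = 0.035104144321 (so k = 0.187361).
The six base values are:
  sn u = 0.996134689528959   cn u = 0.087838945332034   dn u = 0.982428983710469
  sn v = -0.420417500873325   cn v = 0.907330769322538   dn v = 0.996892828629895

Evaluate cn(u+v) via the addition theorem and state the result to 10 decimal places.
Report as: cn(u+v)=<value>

m = k² = 0.035104144321
D = 1 − m·sn²u·sn²v = 0.9938431851645337
cn(u+v) = (cn u·cn v − sn u·sn v·dn u·dn v)/D = 0.4898544299988522/0.9938431851645337 = 0.4928890566551054

cn(u+v)=0.4928890567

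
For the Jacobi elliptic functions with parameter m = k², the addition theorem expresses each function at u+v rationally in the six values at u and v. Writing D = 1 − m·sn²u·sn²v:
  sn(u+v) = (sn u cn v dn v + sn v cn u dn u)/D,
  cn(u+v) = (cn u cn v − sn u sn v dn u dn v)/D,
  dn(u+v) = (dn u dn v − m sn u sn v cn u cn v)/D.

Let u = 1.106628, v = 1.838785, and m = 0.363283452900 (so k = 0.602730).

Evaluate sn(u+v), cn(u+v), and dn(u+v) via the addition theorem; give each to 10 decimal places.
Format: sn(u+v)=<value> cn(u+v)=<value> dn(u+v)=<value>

sn(u+v)=0.5230169462 cn(u+v)=-0.8523222829 dn(u+v)=0.9490126452

sn u = 0.8637604913054989, cn u = 0.5039025835016955, dn u = 0.8537919460847054
sn v = 0.997649466583544, cn v = -0.06852402371117833, dn v = 0.7990133664386532
m = k² = 0.3632834529
D = 1 − m·sn²u·sn²v = 0.7302333636287389
sn(u+v) = (sn u·cn v·dn v + sn v·cn u·dn u)/D = 0.3819244238883591/0.7302333636287389 = 0.5230169462409484
cn(u+v) = (cn u·cn v − sn u·sn v·dn u·dn v)/D = -0.622394167545043/0.7302333636287389 = -0.8523222829099289
dn(u+v) = (dn u·dn v − m·sn u·sn v·cn u·cn v)/D = 0.6930006960612558/0.7302333636287389 = 0.9490126452419767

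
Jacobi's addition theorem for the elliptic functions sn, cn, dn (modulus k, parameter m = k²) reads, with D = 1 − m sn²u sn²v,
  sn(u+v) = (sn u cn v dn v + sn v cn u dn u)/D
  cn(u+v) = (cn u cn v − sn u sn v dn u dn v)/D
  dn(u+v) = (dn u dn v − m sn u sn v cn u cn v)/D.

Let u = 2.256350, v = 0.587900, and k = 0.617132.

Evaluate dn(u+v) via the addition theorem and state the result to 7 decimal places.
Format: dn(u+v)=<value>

sn u = 0.9238281346311665, cn u = -0.3828074942629772, dn u = 0.8215587219749634
sn v = 0.5446084409254896, cn v = 0.8386904351861344, dn v = 0.9418279841675807
m = k² = 0.380851905424
D = 1 − m·sn²u·sn²v = 0.9035932954430772
dn(u+v) = (dn u·dn v − m·sn u·sn v·cn u·cn v)/D = 0.8352866380256787/0.9035932954430772 = 0.9244055287241764

dn(u+v)=0.9244055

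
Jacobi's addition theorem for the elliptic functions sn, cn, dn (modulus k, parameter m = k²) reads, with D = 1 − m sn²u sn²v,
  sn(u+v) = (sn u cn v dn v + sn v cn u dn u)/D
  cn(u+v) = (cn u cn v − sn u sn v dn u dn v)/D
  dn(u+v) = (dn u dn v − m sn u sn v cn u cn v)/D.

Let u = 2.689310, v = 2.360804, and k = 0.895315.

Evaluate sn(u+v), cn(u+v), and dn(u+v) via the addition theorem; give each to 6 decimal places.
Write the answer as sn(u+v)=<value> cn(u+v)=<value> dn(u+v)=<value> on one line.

sn u = 0.9809429593623037, cn u = -0.1942959353088112, dn u = 0.4781963649349155
sn v = 0.9990059905392608, cn v = -0.04457612440163971, dn v = 0.4472178806348109
m = k² = 0.801588949225
D = 1 − m·sn²u·sn²v = 0.2302044164513522
sn(u+v) = (sn u·cn v·dn v + sn v·cn u·dn u)/D = -0.1123745881722292/0.2302044164513522 = -0.4881513131003578
cn(u+v) = (cn u·cn v − sn u·sn v·dn u·dn v)/D = -0.2009129793886634/0.2302044164513522 = -0.8727590134271868
dn(u+v) = (dn u·dn v − m·sn u·sn v·cn u·cn v)/D = 0.2070545087000425/0.2302044164513522 = 0.8994376037255487

sn(u+v)=-0.488151 cn(u+v)=-0.872759 dn(u+v)=0.899438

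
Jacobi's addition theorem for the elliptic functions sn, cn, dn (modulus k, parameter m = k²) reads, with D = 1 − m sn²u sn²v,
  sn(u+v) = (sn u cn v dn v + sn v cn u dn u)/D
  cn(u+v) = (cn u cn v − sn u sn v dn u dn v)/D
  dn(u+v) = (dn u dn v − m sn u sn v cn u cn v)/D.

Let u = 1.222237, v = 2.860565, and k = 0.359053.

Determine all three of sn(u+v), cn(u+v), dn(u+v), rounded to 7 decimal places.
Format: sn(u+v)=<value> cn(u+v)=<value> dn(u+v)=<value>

sn(u+v)=-0.7319234 cn(u+v)=-0.6813869 dn(u+v)=0.9648505

sn u = 0.9295473463130633, cn u = 0.3687027677714693, dn u = 0.9426592294820265
sn v = 0.3793690385283362, cn v = -0.92524544452058, dn v = 0.9906794928332994
m = k² = 0.128919056809
D = 1 − m·sn²u·sn²v = 0.9839681397656363
sn(u+v) = (sn u·cn v·dn v + sn v·cn u·dn u)/D = -0.7201893495884979/0.9839681397656363 = -0.7319234439440633
cn(u+v) = (cn u·cn v − sn u·sn v·dn u·dn v)/D = -0.6704629749756083/0.9839681397656363 = -0.6813868741068188
dn(u+v) = (dn u·dn v − m·sn u·sn v·cn u·cn v)/D = 0.9493821700940979/0.9839681397656363 = 0.9648505187578776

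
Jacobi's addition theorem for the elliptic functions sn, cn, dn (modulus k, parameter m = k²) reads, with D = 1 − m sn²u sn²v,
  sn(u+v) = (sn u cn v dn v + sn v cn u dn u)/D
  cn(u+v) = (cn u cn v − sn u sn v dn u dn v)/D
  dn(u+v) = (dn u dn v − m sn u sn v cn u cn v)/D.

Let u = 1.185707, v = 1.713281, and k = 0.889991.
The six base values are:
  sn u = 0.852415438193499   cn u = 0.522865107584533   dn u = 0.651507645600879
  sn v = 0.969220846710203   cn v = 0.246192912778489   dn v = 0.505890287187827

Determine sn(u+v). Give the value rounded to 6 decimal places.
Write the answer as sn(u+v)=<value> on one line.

sn(u+v)=0.949896

m = k² = 0.792083980081
D = 1 − m·sn²u·sn²v = 0.4593461045252437
sn(u+v) = (sn u·cn v·dn v + sn v·cn u·dn u)/D = 0.43633112517481/0.4593461045252437 = 0.9498962130652642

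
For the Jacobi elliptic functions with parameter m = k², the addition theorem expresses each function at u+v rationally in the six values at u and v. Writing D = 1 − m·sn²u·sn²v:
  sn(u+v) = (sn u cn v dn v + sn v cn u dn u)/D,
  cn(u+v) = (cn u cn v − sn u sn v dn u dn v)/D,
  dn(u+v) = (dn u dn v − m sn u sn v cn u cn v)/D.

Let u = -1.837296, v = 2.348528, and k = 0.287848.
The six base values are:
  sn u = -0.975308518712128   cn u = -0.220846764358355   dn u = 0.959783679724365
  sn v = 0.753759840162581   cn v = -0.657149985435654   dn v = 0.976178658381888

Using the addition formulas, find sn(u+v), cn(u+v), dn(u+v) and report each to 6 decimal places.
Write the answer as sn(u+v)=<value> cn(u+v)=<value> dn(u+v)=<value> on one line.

m = k² = 0.082856471104
D = 1 − m·sn²u·sn²v = 0.9552207869312812
sn(u+v) = (sn u·cn v·dn v + sn v·cn u·dn u)/D = 0.4658855147299938/0.9552207869312812 = 0.4877254778203541
cn(u+v) = (cn u·cn v − sn u·sn v·dn u·dn v)/D = 0.833904934000504/0.9552207869312812 = 0.8729970551410281
dn(u+v) = (dn u·dn v − m·sn u·sn v·cn u·cn v)/D = 0.9457604409513758/0.9552207869312812 = 0.9900961682269316

sn(u+v)=0.487725 cn(u+v)=0.872997 dn(u+v)=0.990096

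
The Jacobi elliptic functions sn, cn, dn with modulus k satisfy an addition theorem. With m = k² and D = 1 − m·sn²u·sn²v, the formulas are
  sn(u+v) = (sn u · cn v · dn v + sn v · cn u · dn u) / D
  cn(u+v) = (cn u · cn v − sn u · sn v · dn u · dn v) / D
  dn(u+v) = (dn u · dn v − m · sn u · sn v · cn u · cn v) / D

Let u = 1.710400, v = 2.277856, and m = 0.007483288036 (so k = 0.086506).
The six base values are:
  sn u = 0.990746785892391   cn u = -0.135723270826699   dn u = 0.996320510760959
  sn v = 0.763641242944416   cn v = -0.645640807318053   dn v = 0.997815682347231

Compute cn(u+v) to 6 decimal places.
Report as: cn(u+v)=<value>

m = k² = 0.007483288036
D = 1 − m·sn²u·sn²v = 0.9957165218324292
cn(u+v) = (cn u·cn v − sn u·sn v·dn u·dn v)/D = -0.6645162952721743/0.9957165218324292 = -0.667374981434733

cn(u+v)=-0.667375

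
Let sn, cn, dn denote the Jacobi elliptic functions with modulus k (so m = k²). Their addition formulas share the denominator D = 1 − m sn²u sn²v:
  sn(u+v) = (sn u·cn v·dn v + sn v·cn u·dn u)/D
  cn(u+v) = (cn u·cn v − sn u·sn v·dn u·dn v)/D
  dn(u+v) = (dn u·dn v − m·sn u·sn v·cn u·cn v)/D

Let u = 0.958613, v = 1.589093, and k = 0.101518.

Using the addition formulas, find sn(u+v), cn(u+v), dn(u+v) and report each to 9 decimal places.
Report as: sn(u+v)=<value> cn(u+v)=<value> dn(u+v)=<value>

sn u = 0.8176717712541943, cn u = 0.5756847005905476, dn u = 0.9965488472986546
sn v = 0.999899855992683, cn v = -0.01415196049357691, dn v = 0.9948347399049553
m = k² = 0.010305904324
D = 1 − m·sn²u·sn²v = 0.9931109850466989
sn(u+v) = (sn u·cn v·dn v + sn v·cn u·dn u)/D = 0.5621285843947201/0.9931109850466989 = 0.5660279594715058
cn(u+v) = (cn u·cn v − sn u·sn v·dn u·dn v)/D = -0.8187068359472837/0.9931109850466989 = -0.8243860437298313
dn(u+v) = (dn u·dn v − m·sn u·sn v·cn u·cn v)/D = 0.9914700605182781/0.9931109850466989 = 0.9983476927018951

sn(u+v)=0.566027959 cn(u+v)=-0.824386044 dn(u+v)=0.998347693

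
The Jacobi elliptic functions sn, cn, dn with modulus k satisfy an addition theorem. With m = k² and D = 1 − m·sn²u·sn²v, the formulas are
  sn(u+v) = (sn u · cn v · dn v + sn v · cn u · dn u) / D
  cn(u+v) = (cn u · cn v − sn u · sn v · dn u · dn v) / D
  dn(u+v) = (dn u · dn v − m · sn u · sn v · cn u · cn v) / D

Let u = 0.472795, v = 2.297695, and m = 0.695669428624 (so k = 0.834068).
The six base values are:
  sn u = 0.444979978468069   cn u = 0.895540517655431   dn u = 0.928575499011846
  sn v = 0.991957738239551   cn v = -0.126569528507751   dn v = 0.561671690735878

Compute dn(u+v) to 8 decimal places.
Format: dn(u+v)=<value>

dn(u+v)=0.64359353

m = k² = 0.695669428624
D = 1 − m·sn²u·sn²v = 0.8644591517225439
dn(u+v) = (dn u·dn v − m·sn u·sn v·cn u·cn v)/D = 0.5563603176658056/0.8644591517225439 = 0.6435935307726079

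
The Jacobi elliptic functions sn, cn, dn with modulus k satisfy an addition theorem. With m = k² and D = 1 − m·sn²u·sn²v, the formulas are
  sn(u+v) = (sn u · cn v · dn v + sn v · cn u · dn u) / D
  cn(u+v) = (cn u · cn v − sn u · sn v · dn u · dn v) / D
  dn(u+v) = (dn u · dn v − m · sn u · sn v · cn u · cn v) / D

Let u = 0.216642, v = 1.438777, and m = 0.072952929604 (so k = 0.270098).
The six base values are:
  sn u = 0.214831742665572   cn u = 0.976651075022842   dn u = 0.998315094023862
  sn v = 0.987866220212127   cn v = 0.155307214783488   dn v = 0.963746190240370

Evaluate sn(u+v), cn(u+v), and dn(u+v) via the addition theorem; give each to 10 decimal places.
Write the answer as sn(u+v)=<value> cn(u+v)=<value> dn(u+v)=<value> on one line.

sn(u+v)=0.9986115201 cn(u+v)=-0.0526785713 dn(u+v)=0.9629379612

m = k² = 0.072952929604
D = 1 − m·sn²u·sn²v = 0.9967142394600433
sn(u+v) = (sn u·cn v·dn v + sn v·cn u·dn u)/D = 0.9953303217948135/0.9967142394600433 = 0.9986115201223778
cn(u+v) = (cn u·cn v − sn u·sn v·dn u·dn v)/D = -0.05250548217325068/0.9967142394600433 = -0.052678571344275
dn(u+v) = (dn u·dn v − m·sn u·sn v·cn u·cn v)/D = 0.9597739776349824/0.9967142394600433 = 0.9629379611902879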